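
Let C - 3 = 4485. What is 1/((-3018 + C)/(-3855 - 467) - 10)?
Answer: -2161/22345 ≈ -0.096711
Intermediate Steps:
C = 4488 (C = 3 + 4485 = 4488)
1/((-3018 + C)/(-3855 - 467) - 10) = 1/((-3018 + 4488)/(-3855 - 467) - 10) = 1/(1470/(-4322) - 10) = 1/(1470*(-1/4322) - 10) = 1/(-735/2161 - 10) = 1/(-22345/2161) = -2161/22345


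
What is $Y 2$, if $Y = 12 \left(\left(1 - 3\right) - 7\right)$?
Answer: $-216$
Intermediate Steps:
$Y = -108$ ($Y = 12 \left(\left(1 - 3\right) - 7\right) = 12 \left(-2 - 7\right) = 12 \left(-9\right) = -108$)
$Y 2 = \left(-108\right) 2 = -216$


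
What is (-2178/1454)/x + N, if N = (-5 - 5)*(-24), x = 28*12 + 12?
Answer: 20239317/84332 ≈ 240.00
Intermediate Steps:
x = 348 (x = 336 + 12 = 348)
N = 240 (N = -10*(-24) = 240)
(-2178/1454)/x + N = -2178/1454/348 + 240 = -2178*1/1454*(1/348) + 240 = -1089/727*1/348 + 240 = -363/84332 + 240 = 20239317/84332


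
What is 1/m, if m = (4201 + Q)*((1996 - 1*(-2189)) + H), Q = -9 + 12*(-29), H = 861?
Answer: 1/19396824 ≈ 5.1555e-8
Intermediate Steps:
Q = -357 (Q = -9 - 348 = -357)
m = 19396824 (m = (4201 - 357)*((1996 - 1*(-2189)) + 861) = 3844*((1996 + 2189) + 861) = 3844*(4185 + 861) = 3844*5046 = 19396824)
1/m = 1/19396824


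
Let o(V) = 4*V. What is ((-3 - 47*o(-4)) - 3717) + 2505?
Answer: -463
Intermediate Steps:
((-3 - 47*o(-4)) - 3717) + 2505 = ((-3 - 188*(-4)) - 3717) + 2505 = ((-3 - 47*(-16)) - 3717) + 2505 = ((-3 + 752) - 3717) + 2505 = (749 - 3717) + 2505 = -2968 + 2505 = -463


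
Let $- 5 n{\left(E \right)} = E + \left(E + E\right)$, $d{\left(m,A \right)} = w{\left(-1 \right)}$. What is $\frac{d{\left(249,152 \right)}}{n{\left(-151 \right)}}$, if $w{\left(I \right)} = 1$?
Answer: $\frac{5}{453} \approx 0.011038$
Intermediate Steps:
$d{\left(m,A \right)} = 1$
$n{\left(E \right)} = - \frac{3 E}{5}$ ($n{\left(E \right)} = - \frac{E + \left(E + E\right)}{5} = - \frac{E + 2 E}{5} = - \frac{3 E}{5}$)
$\frac{d{\left(249,152 \right)}}{n{\left(-151 \right)}} = 1 \frac{1}{\left(- \frac{3}{5}\right) \left(-151\right)} = 1 \frac{1}{\frac{453}{5}} = 1 \cdot \frac{5}{453} = \frac{5}{453}$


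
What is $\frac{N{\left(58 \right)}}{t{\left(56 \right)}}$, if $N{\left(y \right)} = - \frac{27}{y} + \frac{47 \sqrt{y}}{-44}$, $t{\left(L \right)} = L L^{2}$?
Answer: $- \frac{27}{10185728} - \frac{47 \sqrt{58}}{7727104} \approx -4.8974 \cdot 10^{-5}$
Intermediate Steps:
$t{\left(L \right)} = L^{3}$
$N{\left(y \right)} = - \frac{27}{y} - \frac{47 \sqrt{y}}{44}$ ($N{\left(y \right)} = - \frac{27}{y} + 47 \sqrt{y} \left(- \frac{1}{44}\right) = - \frac{27}{y} - \frac{47 \sqrt{y}}{44}$)
$\frac{N{\left(58 \right)}}{t{\left(56 \right)}} = \frac{\frac{1}{44} \cdot \frac{1}{58} \left(-1188 - 47 \cdot 58^{\frac{3}{2}}\right)}{56^{3}} = \frac{\frac{1}{44} \cdot \frac{1}{58} \left(-1188 - 47 \cdot 58 \sqrt{58}\right)}{175616} = \frac{1}{44} \cdot \frac{1}{58} \left(-1188 - 2726 \sqrt{58}\right) \frac{1}{175616} = \left(- \frac{27}{58} - \frac{47 \sqrt{58}}{44}\right) \frac{1}{175616} = - \frac{27}{10185728} - \frac{47 \sqrt{58}}{7727104}$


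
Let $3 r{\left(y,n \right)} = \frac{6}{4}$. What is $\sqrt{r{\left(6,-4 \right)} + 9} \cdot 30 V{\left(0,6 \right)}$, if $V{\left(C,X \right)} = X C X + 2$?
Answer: $30 \sqrt{38} \approx 184.93$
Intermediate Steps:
$r{\left(y,n \right)} = \frac{1}{2}$ ($r{\left(y,n \right)} = \frac{6 \cdot \frac{1}{4}}{3} = \frac{1}{3} \cdot \frac{3}{2} = \frac{1}{2}$)
$V{\left(C,X \right)} = 2 + C X^{2}$ ($V{\left(C,X \right)} = C X X + 2 = C X^{2} + 2 = 2 + C X^{2}$)
$\sqrt{r{\left(6,-4 \right)} + 9} \cdot 30 V{\left(0,6 \right)} = \sqrt{\frac{1}{2} + 9} \cdot 30 \left(2 + 0 \cdot 6^{2}\right) = \sqrt{\frac{19}{2}} \cdot 30 \left(2 + 0 \cdot 36\right) = \frac{\sqrt{38}}{2} \cdot 30 \left(2 + 0\right) = 15 \sqrt{38} \cdot 2 = 30 \sqrt{38}$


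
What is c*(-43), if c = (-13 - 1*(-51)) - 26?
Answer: -516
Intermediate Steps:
c = 12 (c = (-13 + 51) - 26 = 38 - 26 = 12)
c*(-43) = 12*(-43) = -516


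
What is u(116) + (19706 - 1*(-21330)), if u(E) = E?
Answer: 41152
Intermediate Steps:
u(116) + (19706 - 1*(-21330)) = 116 + (19706 - 1*(-21330)) = 116 + (19706 + 21330) = 116 + 41036 = 41152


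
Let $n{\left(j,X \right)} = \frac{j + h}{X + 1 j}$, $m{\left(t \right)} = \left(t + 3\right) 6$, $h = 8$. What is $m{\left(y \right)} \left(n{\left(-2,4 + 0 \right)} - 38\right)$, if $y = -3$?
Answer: $0$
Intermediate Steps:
$m{\left(t \right)} = 18 + 6 t$ ($m{\left(t \right)} = \left(3 + t\right) 6 = 18 + 6 t$)
$n{\left(j,X \right)} = \frac{8 + j}{X + j}$ ($n{\left(j,X \right)} = \frac{j + 8}{X + 1 j} = \frac{8 + j}{X + j}$)
$m{\left(y \right)} \left(n{\left(-2,4 + 0 \right)} - 38\right) = \left(18 + 6 \left(-3\right)\right) \left(\frac{8 - 2}{\left(4 + 0\right) - 2} - 38\right) = \left(18 - 18\right) \left(\frac{1}{4 - 2} \cdot 6 - 38\right) = 0 \left(\frac{1}{2} \cdot 6 - 38\right) = 0 \left(3 - 38\right) = 0 \left(-35\right) = 0$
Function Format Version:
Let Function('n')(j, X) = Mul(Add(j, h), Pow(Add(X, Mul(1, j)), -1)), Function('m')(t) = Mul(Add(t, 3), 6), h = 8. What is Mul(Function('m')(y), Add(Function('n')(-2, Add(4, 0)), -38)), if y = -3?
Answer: 0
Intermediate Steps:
Function('m')(t) = Add(18, Mul(6, t)) (Function('m')(t) = Mul(Add(3, t), 6) = Add(18, Mul(6, t)))
Function('n')(j, X) = Mul(Pow(Add(X, j), -1), Add(8, j)) (Function('n')(j, X) = Mul(Add(j, 8), Pow(Add(X, Mul(1, j)), -1)) = Mul(Add(8, j), Pow(Add(X, j), -1)) = Mul(Pow(Add(X, j), -1), Add(8, j)))
Mul(Function('m')(y), Add(Function('n')(-2, Add(4, 0)), -38)) = Mul(Add(18, Mul(6, -3)), Add(Mul(Pow(Add(Add(4, 0), -2), -1), Add(8, -2)), -38)) = Mul(Add(18, -18), Add(Mul(Pow(Add(4, -2), -1), 6), -38)) = Mul(0, Add(Mul(Pow(2, -1), 6), -38)) = Mul(0, Add(Mul(Rational(1, 2), 6), -38)) = Mul(0, Add(3, -38)) = Mul(0, -35) = 0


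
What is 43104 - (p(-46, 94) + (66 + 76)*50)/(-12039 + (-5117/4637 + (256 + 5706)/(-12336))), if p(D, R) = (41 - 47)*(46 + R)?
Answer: 14844033531653568/344373016177 ≈ 43105.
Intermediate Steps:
p(D, R) = -276 - 6*R (p(D, R) = -6*(46 + R) = -276 - 6*R)
43104 - (p(-46, 94) + (66 + 76)*50)/(-12039 + (-5117/4637 + (256 + 5706)/(-12336))) = 43104 - ((-276 - 6*94) + (66 + 76)*50)/(-12039 + (-5117/4637 + (256 + 5706)/(-12336))) = 43104 - ((-276 - 564) + 142*50)/(-12039 + (-5117*1/4637 + 5962*(-1/12336))) = 43104 - (-840 + 7100)/(-12039 + (-5117/4637 - 2981/6168)) = 43104 - 6260/(-12039 - 45384553/28601016) = 43104 - 6260/(-344373016177/28601016) = 43104 - 6260*(-28601016)/344373016177 = 43104 - 1*(-179042360160/344373016177) = 43104 + 179042360160/344373016177 = 14844033531653568/344373016177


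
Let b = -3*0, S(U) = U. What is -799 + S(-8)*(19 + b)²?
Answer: -3687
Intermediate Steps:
b = 0
-799 + S(-8)*(19 + b)² = -799 - 8*(19 + 0)² = -799 - 8*19² = -799 - 8*361 = -799 - 2888 = -3687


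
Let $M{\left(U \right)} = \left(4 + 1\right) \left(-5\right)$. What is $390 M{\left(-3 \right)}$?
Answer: $-9750$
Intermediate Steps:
$M{\left(U \right)} = -25$ ($M{\left(U \right)} = 5 \left(-5\right) = -25$)
$390 M{\left(-3 \right)} = 390 \left(-25\right) = -9750$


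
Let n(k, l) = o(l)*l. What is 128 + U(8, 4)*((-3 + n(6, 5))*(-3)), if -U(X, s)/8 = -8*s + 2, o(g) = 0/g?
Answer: 2288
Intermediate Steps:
o(g) = 0
n(k, l) = 0 (n(k, l) = 0*l = 0)
U(X, s) = -16 + 64*s (U(X, s) = -8*(-8*s + 2) = -8*(2 - 8*s) = -16 + 64*s)
128 + U(8, 4)*((-3 + n(6, 5))*(-3)) = 128 + (-16 + 64*4)*((-3 + 0)*(-3)) = 128 + (-16 + 256)*(-3*(-3)) = 128 + 240*9 = 128 + 2160 = 2288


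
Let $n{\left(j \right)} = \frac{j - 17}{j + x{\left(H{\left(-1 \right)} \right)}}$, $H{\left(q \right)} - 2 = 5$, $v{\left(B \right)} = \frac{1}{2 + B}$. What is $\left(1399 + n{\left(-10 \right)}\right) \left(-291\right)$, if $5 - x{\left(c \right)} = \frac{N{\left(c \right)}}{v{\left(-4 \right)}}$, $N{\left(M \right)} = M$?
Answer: $-406236$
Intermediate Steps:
$H{\left(q \right)} = 7$ ($H{\left(q \right)} = 2 + 5 = 7$)
$x{\left(c \right)} = 5 + 2 c$ ($x{\left(c \right)} = 5 - \frac{c}{\frac{1}{2 - 4}} = 5 - \frac{c}{\frac{1}{-2}} = 5 - \frac{c}{- \frac{1}{2}} = 5 - c \left(-2\right) = 5 - - 2 c = 5 + 2 c$)
$n{\left(j \right)} = \frac{-17 + j}{19 + j}$ ($n{\left(j \right)} = \frac{j - 17}{j + \left(5 + 2 \cdot 7\right)} = \frac{-17 + j}{j + \left(5 + 14\right)} = \frac{-17 + j}{j + 19} = \frac{-17 + j}{19 + j}$)
$\left(1399 + n{\left(-10 \right)}\right) \left(-291\right) = \left(1399 + \frac{-17 - 10}{19 - 10}\right) \left(-291\right) = \left(1399 + \frac{1}{9} \left(-27\right)\right) \left(-291\right) = \left(1399 - 3\right) \left(-291\right) = 1396 \left(-291\right) = -406236$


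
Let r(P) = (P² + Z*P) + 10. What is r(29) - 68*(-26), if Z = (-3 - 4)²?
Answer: 4040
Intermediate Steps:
Z = 49 (Z = (-7)² = 49)
r(P) = 10 + P² + 49*P (r(P) = (P² + 49*P) + 10 = 10 + P² + 49*P)
r(29) - 68*(-26) = (10 + 29² + 49*29) - 68*(-26) = (10 + 841 + 1421) + 1768 = 2272 + 1768 = 4040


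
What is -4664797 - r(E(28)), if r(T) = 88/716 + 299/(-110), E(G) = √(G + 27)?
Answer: -91849801829/19690 ≈ -4.6648e+6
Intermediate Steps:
E(G) = √(27 + G)
r(T) = -51101/19690 (r(T) = 88*(1/716) + 299*(-1/110) = 22/179 - 299/110 = -51101/19690)
-4664797 - r(E(28)) = -4664797 - 1*(-51101/19690) = -4664797 + 51101/19690 = -91849801829/19690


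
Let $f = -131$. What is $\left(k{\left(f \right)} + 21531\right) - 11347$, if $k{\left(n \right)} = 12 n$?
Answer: $8612$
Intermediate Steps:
$\left(k{\left(f \right)} + 21531\right) - 11347 = \left(12 \left(-131\right) + 21531\right) - 11347 = \left(-1572 + 21531\right) - 11347 = 19959 - 11347 = 8612$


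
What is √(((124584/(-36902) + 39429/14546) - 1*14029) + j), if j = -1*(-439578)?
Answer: √30653204273944774304846/268388246 ≈ 652.34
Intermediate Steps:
j = 439578
√(((124584/(-36902) + 39429/14546) - 1*14029) + j) = √(((124584/(-36902) + 39429/14546) - 1*14029) + 439578) = √(((124584*(-1/36902) + 39429*(1/14546)) - 14029) + 439578) = √(((-62292/18451 + 39429/14546) - 14029) + 439578) = √((-178594953/268388246 - 14029) + 439578) = √(-3765397298087/268388246 + 439578) = √(114212171102101/268388246) = √30653204273944774304846/268388246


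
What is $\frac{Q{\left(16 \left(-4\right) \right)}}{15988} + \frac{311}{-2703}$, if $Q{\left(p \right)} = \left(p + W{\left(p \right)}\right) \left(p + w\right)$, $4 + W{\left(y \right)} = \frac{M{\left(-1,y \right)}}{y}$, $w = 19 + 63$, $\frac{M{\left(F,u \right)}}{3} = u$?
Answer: $- \frac{4067389}{21607782} \approx -0.18824$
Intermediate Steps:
$M{\left(F,u \right)} = 3 u$
$w = 82$
$W{\left(y \right)} = -1$ ($W{\left(y \right)} = -4 + \frac{3 y}{y} = -4 + 3 = -1$)
$Q{\left(p \right)} = \left(-1 + p\right) \left(82 + p\right)$ ($Q{\left(p \right)} = \left(p - 1\right) \left(p + 82\right) = \left(-1 + p\right) \left(82 + p\right)$)
$\frac{Q{\left(16 \left(-4\right) \right)}}{15988} + \frac{311}{-2703} = \frac{-82 + \left(16 \left(-4\right)\right)^{2} + 81 \cdot 16 \left(-4\right)}{15988} + \frac{311}{-2703} = \left(-82 + \left(-64\right)^{2} + 81 \left(-64\right)\right) \frac{1}{15988} + 311 \left(- \frac{1}{2703}\right) = \left(-82 + 4096 - 5184\right) \frac{1}{15988} - \frac{311}{2703} = \left(-1170\right) \frac{1}{15988} - \frac{311}{2703} = - \frac{585}{7994} - \frac{311}{2703} = - \frac{4067389}{21607782}$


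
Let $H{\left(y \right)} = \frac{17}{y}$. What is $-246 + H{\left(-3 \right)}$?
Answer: $- \frac{755}{3} \approx -251.67$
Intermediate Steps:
$-246 + H{\left(-3 \right)} = -246 + \frac{17}{-3} = -246 + 17 \left(- \frac{1}{3}\right) = -246 - \frac{17}{3} = - \frac{755}{3}$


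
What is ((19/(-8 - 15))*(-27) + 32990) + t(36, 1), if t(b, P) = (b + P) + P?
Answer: 760157/23 ≈ 33050.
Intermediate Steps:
t(b, P) = b + 2*P (t(b, P) = (P + b) + P = b + 2*P)
((19/(-8 - 15))*(-27) + 32990) + t(36, 1) = ((19/(-8 - 15))*(-27) + 32990) + (36 + 2*1) = ((19/(-23))*(-27) + 32990) + (36 + 2) = (-1/23*19*(-27) + 32990) + 38 = (-19/23*(-27) + 32990) + 38 = (513/23 + 32990) + 38 = 759283/23 + 38 = 760157/23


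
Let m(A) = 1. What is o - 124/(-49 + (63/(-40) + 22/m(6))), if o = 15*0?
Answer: 4960/1143 ≈ 4.3395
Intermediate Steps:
o = 0
o - 124/(-49 + (63/(-40) + 22/m(6))) = 0 - 124/(-49 + (63/(-40) + 22/1)) = 0 - 124/(-49 + (63*(-1/40) + 22*1)) = 0 - 124/(-49 + (-63/40 + 22)) = 0 - 124/(-49 + 817/40) = 0 - 124/(-1143/40) = 0 - 124*(-40/1143) = 0 + 4960/1143 = 4960/1143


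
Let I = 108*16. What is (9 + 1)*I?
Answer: 17280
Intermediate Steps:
I = 1728
(9 + 1)*I = (9 + 1)*1728 = 10*1728 = 17280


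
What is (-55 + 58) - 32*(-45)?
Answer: 1443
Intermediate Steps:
(-55 + 58) - 32*(-45) = 3 + 1440 = 1443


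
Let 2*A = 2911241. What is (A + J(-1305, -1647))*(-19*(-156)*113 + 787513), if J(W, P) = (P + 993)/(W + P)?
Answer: 803856266790775/492 ≈ 1.6339e+12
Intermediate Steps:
A = 2911241/2 (A = (½)*2911241 = 2911241/2 ≈ 1.4556e+6)
J(W, P) = (993 + P)/(P + W)
(A + J(-1305, -1647))*(-19*(-156)*113 + 787513) = (2911241/2 + (993 - 1647)/(-1647 - 1305))*(-19*(-156)*113 + 787513) = (2911241/2 - 654/(-2952))*(2964*113 + 787513) = (2911241/2 - 1/2952*(-654))*(334932 + 787513) = (2911241/2 + 109/492)*1122445 = (716165395/492)*1122445 = 803856266790775/492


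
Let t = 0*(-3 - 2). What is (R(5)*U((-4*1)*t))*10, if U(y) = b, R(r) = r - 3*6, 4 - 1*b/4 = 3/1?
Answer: -520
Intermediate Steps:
t = 0 (t = 0*(-5) = 0)
b = 4 (b = 16 - 12/1 = 16 - 12 = 4)
R(r) = -18 + r (R(r) = r - 18 = -18 + r)
U(y) = 4
(R(5)*U((-4*1)*t))*10 = ((-18 + 5)*4)*10 = -13*4*10 = -52*10 = -520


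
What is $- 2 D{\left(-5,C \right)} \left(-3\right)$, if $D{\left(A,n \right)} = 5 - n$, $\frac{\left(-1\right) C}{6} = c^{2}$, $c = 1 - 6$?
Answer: $930$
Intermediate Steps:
$c = -5$ ($c = 1 - 6 = -5$)
$C = -150$ ($C = - 6 \left(-5\right)^{2} = \left(-6\right) 25 = -150$)
$- 2 D{\left(-5,C \right)} \left(-3\right) = - 2 \left(5 - -150\right) \left(-3\right) = - 2 \left(5 + 150\right) \left(-3\right) = \left(-2\right) 155 \left(-3\right) = \left(-310\right) \left(-3\right) = 930$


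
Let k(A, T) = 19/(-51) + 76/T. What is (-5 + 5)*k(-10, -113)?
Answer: 0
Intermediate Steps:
k(A, T) = -19/51 + 76/T (k(A, T) = 19*(-1/51) + 76/T = -19/51 + 76/T)
(-5 + 5)*k(-10, -113) = (-5 + 5)*(-19/51 + 76/(-113)) = 0*(-19/51 + 76*(-1/113)) = 0*(-19/51 - 76/113) = 0*(-6023/5763) = 0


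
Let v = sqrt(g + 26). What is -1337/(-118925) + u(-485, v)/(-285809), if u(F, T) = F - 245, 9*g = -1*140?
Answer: 468941883/33989835325 ≈ 0.013797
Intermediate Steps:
g = -140/9 (g = (-1*140)/9 = (1/9)*(-140) = -140/9 ≈ -15.556)
v = sqrt(94)/3 (v = sqrt(-140/9 + 26) = sqrt(94/9) = sqrt(94)/3 ≈ 3.2318)
u(F, T) = -245 + F
-1337/(-118925) + u(-485, v)/(-285809) = -1337/(-118925) + (-245 - 485)/(-285809) = -1337*(-1/118925) - 730*(-1/285809) = 1337/118925 + 730/285809 = 468941883/33989835325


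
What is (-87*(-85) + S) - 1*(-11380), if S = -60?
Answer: 18715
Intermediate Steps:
(-87*(-85) + S) - 1*(-11380) = (-87*(-85) - 60) - 1*(-11380) = (7395 - 60) + 11380 = 7335 + 11380 = 18715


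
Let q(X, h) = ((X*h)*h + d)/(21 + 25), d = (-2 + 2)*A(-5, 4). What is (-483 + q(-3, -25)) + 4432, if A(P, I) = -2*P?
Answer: 179779/46 ≈ 3908.2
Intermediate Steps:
d = 0 (d = (-2 + 2)*(-2*(-5)) = 0*10 = 0)
q(X, h) = X*h**2/46 (q(X, h) = ((X*h)*h + 0)/(21 + 25) = (X*h**2 + 0)/46 = (X*h**2)*(1/46) = X*h**2/46)
(-483 + q(-3, -25)) + 4432 = (-483 + (1/46)*(-3)*(-25)**2) + 4432 = (-483 + (1/46)*(-3)*625) + 4432 = (-483 - 1875/46) + 4432 = -24093/46 + 4432 = 179779/46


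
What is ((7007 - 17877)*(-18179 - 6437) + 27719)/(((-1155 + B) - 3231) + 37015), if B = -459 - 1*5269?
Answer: 89201213/8967 ≈ 9947.7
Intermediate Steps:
B = -5728 (B = -459 - 5269 = -5728)
((7007 - 17877)*(-18179 - 6437) + 27719)/(((-1155 + B) - 3231) + 37015) = ((7007 - 17877)*(-18179 - 6437) + 27719)/(((-1155 - 5728) - 3231) + 37015) = (-10870*(-24616) + 27719)/((-6883 - 3231) + 37015) = (267575920 + 27719)/(-10114 + 37015) = 267603639/26901 = 267603639*(1/26901) = 89201213/8967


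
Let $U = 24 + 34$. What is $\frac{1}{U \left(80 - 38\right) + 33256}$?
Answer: $\frac{1}{35692} \approx 2.8017 \cdot 10^{-5}$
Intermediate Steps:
$U = 58$
$\frac{1}{U \left(80 - 38\right) + 33256} = \frac{1}{58 \left(80 - 38\right) + 33256} = \frac{1}{58 \cdot 42 + 33256} = \frac{1}{2436 + 33256} = \frac{1}{35692}$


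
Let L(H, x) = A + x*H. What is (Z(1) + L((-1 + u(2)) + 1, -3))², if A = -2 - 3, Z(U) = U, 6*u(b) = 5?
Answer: 169/4 ≈ 42.250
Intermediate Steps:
u(b) = ⅚ (u(b) = (⅙)*5 = ⅚)
A = -5
L(H, x) = -5 + H*x (L(H, x) = -5 + x*H = -5 + H*x)
(Z(1) + L((-1 + u(2)) + 1, -3))² = (1 + (-5 + ((-1 + ⅚) + 1)*(-3)))² = (1 + (-5 + (-⅙ + 1)*(-3)))² = (1 + (-5 + (⅚)*(-3)))² = (1 + (-5 - 5/2))² = (1 - 15/2)² = (-13/2)² = 169/4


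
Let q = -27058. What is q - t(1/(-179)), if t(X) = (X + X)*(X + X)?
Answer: -866965382/32041 ≈ -27058.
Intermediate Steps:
t(X) = 4*X² (t(X) = (2*X)*(2*X) = 4*X²)
q - t(1/(-179)) = -27058 - 4*(1/(-179))² = -27058 - 4*(-1/179)² = -27058 - 4/32041 = -866965382/32041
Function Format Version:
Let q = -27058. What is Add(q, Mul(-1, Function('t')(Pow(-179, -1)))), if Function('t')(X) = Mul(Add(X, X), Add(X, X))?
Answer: Rational(-866965382, 32041) ≈ -27058.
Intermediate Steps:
Function('t')(X) = Mul(4, Pow(X, 2)) (Function('t')(X) = Mul(Mul(2, X), Mul(2, X)) = Mul(4, Pow(X, 2)))
Add(q, Mul(-1, Function('t')(Pow(-179, -1)))) = Add(-27058, Mul(-1, Mul(4, Pow(Pow(-179, -1), 2)))) = Add(-27058, Mul(-1, Mul(4, Pow(Rational(-1, 179), 2)))) = Add(-27058, Mul(-1, Mul(4, Rational(1, 32041)))) = Add(-27058, Mul(-1, Rational(4, 32041))) = Add(-27058, Rational(-4, 32041)) = Rational(-866965382, 32041)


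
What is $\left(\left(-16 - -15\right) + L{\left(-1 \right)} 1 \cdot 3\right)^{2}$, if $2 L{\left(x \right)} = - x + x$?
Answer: $1$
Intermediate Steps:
$L{\left(x \right)} = 0$ ($L{\left(x \right)} = \frac{- x + x}{2} = \frac{1}{2} \cdot 0 = 0$)
$\left(\left(-16 - -15\right) + L{\left(-1 \right)} 1 \cdot 3\right)^{2} = \left(\left(-16 - -15\right) + 0 \cdot 1 \cdot 3\right)^{2} = \left(\left(-16 + 15\right) + 0 \cdot 3\right)^{2} = \left(-1 + 0\right)^{2} = \left(-1\right)^{2} = 1$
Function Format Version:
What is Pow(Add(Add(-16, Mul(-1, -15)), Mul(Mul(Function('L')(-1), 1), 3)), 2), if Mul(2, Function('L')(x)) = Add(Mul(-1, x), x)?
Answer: 1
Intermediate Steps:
Function('L')(x) = 0 (Function('L')(x) = Mul(Rational(1, 2), Add(Mul(-1, x), x)) = Mul(Rational(1, 2), 0) = 0)
Pow(Add(Add(-16, Mul(-1, -15)), Mul(Mul(Function('L')(-1), 1), 3)), 2) = Pow(Add(Add(-16, Mul(-1, -15)), Mul(Mul(0, 1), 3)), 2) = Pow(Add(Add(-16, 15), Mul(0, 3)), 2) = Pow(Add(-1, 0), 2) = Pow(-1, 2) = 1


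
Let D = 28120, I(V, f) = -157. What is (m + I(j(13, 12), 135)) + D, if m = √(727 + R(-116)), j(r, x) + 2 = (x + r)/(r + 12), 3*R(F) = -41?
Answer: 27963 + 2*√1605/3 ≈ 27990.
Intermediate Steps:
R(F) = -41/3 (R(F) = (⅓)*(-41) = -41/3)
j(r, x) = -2 + (r + x)/(12 + r) (j(r, x) = -2 + (x + r)/(r + 12) = -2 + (r + x)/(12 + r))
m = 2*√1605/3 (m = √(727 - 41/3) = √(2140/3) = 2*√1605/3 ≈ 26.708)
(m + I(j(13, 12), 135)) + D = (2*√1605/3 - 157) + 28120 = (-157 + 2*√1605/3) + 28120 = 27963 + 2*√1605/3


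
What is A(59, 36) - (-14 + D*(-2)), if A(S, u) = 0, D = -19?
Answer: -24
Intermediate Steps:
A(59, 36) - (-14 + D*(-2)) = 0 - (-14 - 19*(-2)) = 0 - (-14 + 38) = 0 - 1*24 = 0 - 24 = -24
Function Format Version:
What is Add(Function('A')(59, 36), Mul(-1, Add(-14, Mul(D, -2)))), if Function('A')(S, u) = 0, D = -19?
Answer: -24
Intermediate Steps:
Add(Function('A')(59, 36), Mul(-1, Add(-14, Mul(D, -2)))) = Add(0, Mul(-1, Add(-14, Mul(-19, -2)))) = Add(0, Mul(-1, Add(-14, 38))) = Add(0, Mul(-1, 24)) = Add(0, -24) = -24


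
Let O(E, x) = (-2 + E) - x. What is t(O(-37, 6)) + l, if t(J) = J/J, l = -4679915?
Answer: -4679914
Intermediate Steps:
O(E, x) = -2 + E - x
t(J) = 1
t(O(-37, 6)) + l = 1 - 4679915 = -4679914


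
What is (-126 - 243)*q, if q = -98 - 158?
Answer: 94464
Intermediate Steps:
q = -256
(-126 - 243)*q = (-126 - 243)*(-256) = -369*(-256) = 94464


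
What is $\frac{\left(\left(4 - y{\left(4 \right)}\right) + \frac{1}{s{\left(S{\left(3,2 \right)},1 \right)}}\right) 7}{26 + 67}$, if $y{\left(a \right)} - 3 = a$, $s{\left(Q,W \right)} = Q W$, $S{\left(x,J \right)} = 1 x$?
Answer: $- \frac{56}{279} \approx -0.20072$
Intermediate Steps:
$S{\left(x,J \right)} = x$
$y{\left(a \right)} = 3 + a$
$\frac{\left(\left(4 - y{\left(4 \right)}\right) + \frac{1}{s{\left(S{\left(3,2 \right)},1 \right)}}\right) 7}{26 + 67} = \frac{\left(\left(4 - \left(3 + 4\right)\right) + \frac{1}{3 \cdot 1}\right) 7}{26 + 67} = \frac{\left(\left(4 - 7\right) + \frac{1}{3}\right) 7}{93} = \frac{\left(-3 + \frac{1}{3}\right) 7}{93} = \frac{\left(- \frac{8}{3}\right) 7}{93} = \frac{1}{93} \left(- \frac{56}{3}\right) = - \frac{56}{279}$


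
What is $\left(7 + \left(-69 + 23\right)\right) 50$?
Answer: $-1950$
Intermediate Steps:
$\left(7 + \left(-69 + 23\right)\right) 50 = \left(7 - 46\right) 50 = \left(-39\right) 50 = -1950$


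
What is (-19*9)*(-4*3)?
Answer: 2052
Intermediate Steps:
(-19*9)*(-4*3) = -171*(-12) = 2052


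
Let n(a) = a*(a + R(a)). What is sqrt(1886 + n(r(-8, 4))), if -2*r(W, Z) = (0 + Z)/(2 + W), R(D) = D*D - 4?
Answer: sqrt(152670)/9 ≈ 43.414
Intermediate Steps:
R(D) = -4 + D**2 (R(D) = D**2 - 4 = -4 + D**2)
r(W, Z) = -Z/(2*(2 + W)) (r(W, Z) = -(0 + Z)/(2*(2 + W)) = -Z/(2*(2 + W)))
n(a) = a*(-4 + a + a**2) (n(a) = a*(a + (-4 + a**2)) = a*(-4 + a + a**2))
sqrt(1886 + n(r(-8, 4))) = sqrt(1886 + (-1*4/(4 + 2*(-8)))*(-4 - 1*4/(4 + 2*(-8)) + (-1*4/(4 + 2*(-8)))**2)) = sqrt(1886 + (-1*4/(4 - 16))*(-4 - 1*4/(4 - 16) + (-1*4/(4 - 16))**2)) = sqrt(1886 + (-1*4/(-12))*(-4 - 1*4/(-12) + (-1*4/(-12))**2)) = sqrt(1886 + (-1*4*(-1/12))*(-4 - 1*4*(-1/12) + (-1*4*(-1/12))**2)) = sqrt(1886 + (-4 + 1/3 + (1/3)**2)/3) = sqrt(1886 + (-4 + 1/3 + 1/9)/3) = sqrt(1886 + (1/3)*(-32/9)) = sqrt(1886 - 32/27) = sqrt(50890/27) = sqrt(152670)/9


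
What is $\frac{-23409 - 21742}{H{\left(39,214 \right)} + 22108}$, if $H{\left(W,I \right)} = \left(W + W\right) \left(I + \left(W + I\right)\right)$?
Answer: $- \frac{45151}{58534} \approx -0.77136$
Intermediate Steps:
$H{\left(W,I \right)} = 2 W \left(W + 2 I\right)$ ($H{\left(W,I \right)} = 2 W \left(I + \left(I + W\right)\right) = 2 W \left(W + 2 I\right)$)
$\frac{-23409 - 21742}{H{\left(39,214 \right)} + 22108} = \frac{-23409 - 21742}{2 \cdot 39 \left(39 + 2 \cdot 214\right) + 22108} = - \frac{45151}{2 \cdot 39 \left(39 + 428\right) + 22108} = - \frac{45151}{2 \cdot 39 \cdot 467 + 22108} = - \frac{45151}{36426 + 22108} = - \frac{45151}{58534}$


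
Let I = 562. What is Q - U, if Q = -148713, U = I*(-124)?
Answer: -79025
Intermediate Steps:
U = -69688 (U = 562*(-124) = -69688)
Q - U = -148713 - 1*(-69688) = -148713 + 69688 = -79025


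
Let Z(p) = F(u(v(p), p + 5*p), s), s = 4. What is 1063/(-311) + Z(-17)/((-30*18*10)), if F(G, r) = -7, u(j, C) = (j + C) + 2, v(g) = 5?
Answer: -5738023/1679400 ≈ -3.4167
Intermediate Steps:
u(j, C) = 2 + C + j (u(j, C) = (C + j) + 2 = 2 + C + j)
Z(p) = -7
1063/(-311) + Z(-17)/((-30*18*10)) = 1063/(-311) - 7/(-30*18*10) = 1063*(-1/311) - 7/((-540*10)) = -1063/311 - 7/(-5400) = -1063/311 - 7*(-1/5400) = -1063/311 + 7/5400 = -5738023/1679400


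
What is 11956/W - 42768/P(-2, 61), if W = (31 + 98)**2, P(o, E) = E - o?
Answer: -78994340/116487 ≈ -678.14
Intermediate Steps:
W = 16641 (W = 129**2 = 16641)
11956/W - 42768/P(-2, 61) = 11956/16641 - 42768/(61 - 1*(-2)) = 11956*(1/16641) - 42768/(61 + 2) = 11956/16641 - 42768/63 = 11956/16641 - 42768*1/63 = 11956/16641 - 4752/7 = -78994340/116487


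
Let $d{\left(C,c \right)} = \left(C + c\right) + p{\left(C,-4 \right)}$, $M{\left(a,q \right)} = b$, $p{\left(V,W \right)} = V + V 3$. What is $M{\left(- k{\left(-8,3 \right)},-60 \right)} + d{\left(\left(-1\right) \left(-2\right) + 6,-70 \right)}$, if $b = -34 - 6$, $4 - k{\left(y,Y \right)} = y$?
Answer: $-70$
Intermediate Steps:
$k{\left(y,Y \right)} = 4 - y$
$p{\left(V,W \right)} = 4 V$ ($p{\left(V,W \right)} = V + 3 V = 4 V$)
$b = -40$ ($b = -34 - 6 = -40$)
$M{\left(a,q \right)} = -40$
$d{\left(C,c \right)} = c + 5 C$ ($d{\left(C,c \right)} = \left(C + c\right) + 4 C = c + 5 C$)
$M{\left(- k{\left(-8,3 \right)},-60 \right)} + d{\left(\left(-1\right) \left(-2\right) + 6,-70 \right)} = -40 - \left(70 - 5 \left(\left(-1\right) \left(-2\right) + 6\right)\right) = -40 - \left(70 - 5 \left(2 + 6\right)\right) = -40 + \left(-70 + 5 \cdot 8\right) = -40 + \left(-70 + 40\right) = -40 - 30 = -70$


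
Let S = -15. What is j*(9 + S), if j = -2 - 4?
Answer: 36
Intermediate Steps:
j = -6
j*(9 + S) = -6*(9 - 15) = -6*(-6) = 36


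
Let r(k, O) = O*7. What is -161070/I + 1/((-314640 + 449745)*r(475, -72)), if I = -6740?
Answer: 548386330883/22947314040 ≈ 23.898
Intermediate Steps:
r(k, O) = 7*O
-161070/I + 1/((-314640 + 449745)*r(475, -72)) = -161070/(-6740) + 1/((-314640 + 449745)*((7*(-72)))) = -161070*(-1/6740) + 1/(135105*(-504)) = 16107/674 + (1/135105)*(-1/504) = 16107/674 - 1/68092920 = 548386330883/22947314040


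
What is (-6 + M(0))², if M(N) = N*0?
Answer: 36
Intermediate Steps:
M(N) = 0
(-6 + M(0))² = (-6 + 0)² = (-6)² = 36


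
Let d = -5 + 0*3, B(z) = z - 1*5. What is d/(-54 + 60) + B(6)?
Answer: ⅙ ≈ 0.16667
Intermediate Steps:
B(z) = -5 + z (B(z) = z - 5 = -5 + z)
d = -5 (d = -5 + 0 = -5)
d/(-54 + 60) + B(6) = -5/(-54 + 60) + (-5 + 6) = -5/6 + 1 = (⅙)*(-5) + 1 = -⅚ + 1 = ⅙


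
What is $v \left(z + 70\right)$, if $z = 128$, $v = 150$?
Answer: $29700$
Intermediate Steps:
$v \left(z + 70\right) = 150 \left(128 + 70\right) = 150 \cdot 198 = 29700$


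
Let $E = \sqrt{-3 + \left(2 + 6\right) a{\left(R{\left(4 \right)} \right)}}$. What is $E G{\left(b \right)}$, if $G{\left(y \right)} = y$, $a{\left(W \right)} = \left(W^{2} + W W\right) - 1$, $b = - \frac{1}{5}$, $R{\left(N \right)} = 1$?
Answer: $- \frac{\sqrt{5}}{5} \approx -0.44721$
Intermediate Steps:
$b = - \frac{1}{5}$ ($b = \left(-1\right) \frac{1}{5} = - \frac{1}{5} \approx -0.2$)
$a{\left(W \right)} = -1 + 2 W^{2}$ ($a{\left(W \right)} = \left(W^{2} + W^{2}\right) - 1 = 2 W^{2} - 1 = -1 + 2 W^{2}$)
$E = \sqrt{5}$ ($E = \sqrt{-3 + \left(2 + 6\right) \left(-1 + 2 \cdot 1^{2}\right)} = \sqrt{-3 + 8 \left(-1 + 2 \cdot 1\right)} = \sqrt{-3 + 8 \left(-1 + 2\right)} = \sqrt{-3 + 8 \cdot 1} = \sqrt{-3 + 8} = \sqrt{5} \approx 2.2361$)
$E G{\left(b \right)} = \sqrt{5} \left(- \frac{1}{5}\right) = - \frac{\sqrt{5}}{5}$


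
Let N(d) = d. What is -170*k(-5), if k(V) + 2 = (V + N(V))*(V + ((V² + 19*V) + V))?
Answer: -135660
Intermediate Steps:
k(V) = -2 + 2*V*(V² + 21*V) (k(V) = -2 + (V + V)*(V + ((V² + 19*V) + V)) = -2 + (2*V)*(V + (V² + 20*V)) = -2 + (2*V)*(V² + 21*V) = -2 + 2*V*(V² + 21*V))
-170*k(-5) = -170*(-2 + 2*(-5)³ + 42*(-5)²) = -170*(-2 + 2*(-125) + 42*25) = -170*(-2 - 250 + 1050) = -170*798 = -135660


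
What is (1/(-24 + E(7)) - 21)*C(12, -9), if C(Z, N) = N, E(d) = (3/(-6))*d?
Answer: 10413/55 ≈ 189.33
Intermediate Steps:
E(d) = -d/2 (E(d) = (3*(-1/6))*d = -d/2)
(1/(-24 + E(7)) - 21)*C(12, -9) = (1/(-24 - 1/2*7) - 21)*(-9) = (1/(-24 - 7/2) - 21)*(-9) = (1/(-55/2) - 21)*(-9) = (-2/55 - 21)*(-9) = -1157/55*(-9) = 10413/55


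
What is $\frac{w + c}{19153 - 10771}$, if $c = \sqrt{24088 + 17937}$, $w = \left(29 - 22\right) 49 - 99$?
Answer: $\frac{449}{8382} \approx 0.053567$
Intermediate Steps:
$w = 244$ ($w = \left(29 - 22\right) 49 - 99 = 7 \cdot 49 - 99 = 343 - 99 = 244$)
$c = 205$ ($c = \sqrt{42025} = 205$)
$\frac{w + c}{19153 - 10771} = \frac{244 + 205}{19153 - 10771} = \frac{449}{8382}$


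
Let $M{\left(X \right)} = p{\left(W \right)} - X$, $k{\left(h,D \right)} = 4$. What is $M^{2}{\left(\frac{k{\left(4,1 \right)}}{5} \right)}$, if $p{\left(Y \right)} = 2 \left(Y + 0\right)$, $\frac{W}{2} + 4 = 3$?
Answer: $\frac{576}{25} \approx 23.04$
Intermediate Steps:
$W = -2$ ($W = -8 + 2 \cdot 3 = -8 + 6 = -2$)
$p{\left(Y \right)} = 2 Y$
$M{\left(X \right)} = -4 - X$ ($M{\left(X \right)} = 2 \left(-2\right) - X = -4 - X$)
$M^{2}{\left(\frac{k{\left(4,1 \right)}}{5} \right)} = \left(-4 - \frac{4}{5}\right)^{2} = \left(- \frac{24}{5}\right)^{2} = \frac{576}{25}$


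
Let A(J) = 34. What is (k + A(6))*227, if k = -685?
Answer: -147777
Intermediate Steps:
(k + A(6))*227 = (-685 + 34)*227 = -651*227 = -147777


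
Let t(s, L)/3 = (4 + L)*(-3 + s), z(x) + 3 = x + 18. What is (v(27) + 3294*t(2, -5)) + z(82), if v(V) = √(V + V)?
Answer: 9979 + 3*√6 ≈ 9986.3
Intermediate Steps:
z(x) = 15 + x (z(x) = -3 + (x + 18) = -3 + (18 + x) = 15 + x)
t(s, L) = 3*(-3 + s)*(4 + L) (t(s, L) = 3*((4 + L)*(-3 + s)) = 3*((-3 + s)*(4 + L)) = 3*(-3 + s)*(4 + L))
v(V) = √2*√V (v(V) = √(2*V) = √2*√V)
(v(27) + 3294*t(2, -5)) + z(82) = (√2*√27 + 3294*(-36 - 9*(-5) + 12*2 + 3*(-5)*2)) + (15 + 82) = (√2*(3*√3) + 3294*(-36 + 45 + 24 - 30)) + 97 = (3*√6 + 3294*3) + 97 = (3*√6 + 9882) + 97 = (9882 + 3*√6) + 97 = 9979 + 3*√6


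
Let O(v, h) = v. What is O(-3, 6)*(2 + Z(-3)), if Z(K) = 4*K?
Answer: 30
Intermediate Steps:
O(-3, 6)*(2 + Z(-3)) = -3*(2 + 4*(-3)) = -3*(2 - 12) = -3*(-10) = 30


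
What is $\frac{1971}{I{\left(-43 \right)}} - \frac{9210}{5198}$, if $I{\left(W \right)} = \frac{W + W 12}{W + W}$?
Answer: $\frac{10185393}{33787} \approx 301.46$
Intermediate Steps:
$I{\left(W \right)} = \frac{13}{2}$ ($I{\left(W \right)} = \frac{W + 12 W}{2 W} = 13 W \frac{1}{2 W} = \frac{13}{2}$)
$\frac{1971}{I{\left(-43 \right)}} - \frac{9210}{5198} = \frac{1971}{\frac{13}{2}} - \frac{9210}{5198} = 1971 \cdot \frac{2}{13} - \frac{4605}{2599} = \frac{3942}{13} - \frac{4605}{2599} = \frac{10185393}{33787}$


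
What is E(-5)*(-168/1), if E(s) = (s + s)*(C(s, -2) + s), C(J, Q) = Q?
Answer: -11760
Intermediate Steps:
E(s) = 2*s*(-2 + s) (E(s) = (s + s)*(-2 + s) = (2*s)*(-2 + s) = 2*s*(-2 + s))
E(-5)*(-168/1) = (2*(-5)*(-2 - 5))*(-168/1) = (2*(-5)*(-7))*(-168*1) = 70*(-168) = -11760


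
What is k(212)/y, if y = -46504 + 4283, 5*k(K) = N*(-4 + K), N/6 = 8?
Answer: -9984/211105 ≈ -0.047294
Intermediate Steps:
N = 48 (N = 6*8 = 48)
k(K) = -192/5 + 48*K/5 (k(K) = (48*(-4 + K))/5 = (-192 + 48*K)/5 = -192/5 + 48*K/5)
y = -42221
k(212)/y = (-192/5 + (48/5)*212)/(-42221) = (-192/5 + 10176/5)*(-1/42221) = (9984/5)*(-1/42221) = -9984/211105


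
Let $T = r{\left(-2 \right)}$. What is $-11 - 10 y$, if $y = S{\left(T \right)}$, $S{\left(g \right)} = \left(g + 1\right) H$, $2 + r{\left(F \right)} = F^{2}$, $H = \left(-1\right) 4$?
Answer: $109$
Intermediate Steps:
$H = -4$
$r{\left(F \right)} = -2 + F^{2}$
$T = 2$ ($T = -2 + \left(-2\right)^{2} = -2 + 4 = 2$)
$S{\left(g \right)} = -4 - 4 g$ ($S{\left(g \right)} = \left(g + 1\right) \left(-4\right) = \left(1 + g\right) \left(-4\right) = -4 - 4 g$)
$y = -12$ ($y = -4 - 8 = -12$)
$-11 - 10 y = -11 - -120 = -11 + 120 = 109$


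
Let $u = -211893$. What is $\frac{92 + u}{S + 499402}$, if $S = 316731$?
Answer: $- \frac{211801}{816133} \approx -0.25952$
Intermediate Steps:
$\frac{92 + u}{S + 499402} = \frac{92 - 211893}{316731 + 499402} = - \frac{211801}{816133}$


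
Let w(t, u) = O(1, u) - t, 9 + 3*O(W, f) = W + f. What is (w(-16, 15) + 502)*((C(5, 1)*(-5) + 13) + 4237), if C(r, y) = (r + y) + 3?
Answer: 6564005/3 ≈ 2.1880e+6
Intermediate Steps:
O(W, f) = -3 + W/3 + f/3 (O(W, f) = -3 + (W + f)/3 = -3 + (W/3 + f/3) = -3 + W/3 + f/3)
C(r, y) = 3 + r + y
w(t, u) = -8/3 - t + u/3 (w(t, u) = (-3 + (⅓)*1 + u/3) - t = (-3 + ⅓ + u/3) - t = (-8/3 + u/3) - t = -8/3 - t + u/3)
(w(-16, 15) + 502)*((C(5, 1)*(-5) + 13) + 4237) = ((-8/3 - 1*(-16) + (⅓)*15) + 502)*(((3 + 5 + 1)*(-5) + 13) + 4237) = ((-8/3 + 16 + 5) + 502)*((9*(-5) + 13) + 4237) = (55/3 + 502)*((-45 + 13) + 4237) = 1561*(-32 + 4237)/3 = (1561/3)*4205 = 6564005/3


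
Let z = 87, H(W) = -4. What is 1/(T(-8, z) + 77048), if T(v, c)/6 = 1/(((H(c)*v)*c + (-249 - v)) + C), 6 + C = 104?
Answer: 2641/203483774 ≈ 1.2979e-5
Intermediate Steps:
C = 98 (C = -6 + 104 = 98)
T(v, c) = 6/(-151 - v - 4*c*v) (T(v, c) = 6/(((-4*v)*c + (-249 - v)) + 98) = 6/((-4*c*v + (-249 - v)) + 98) = 6/((-249 - v - 4*c*v) + 98) = 6/(-151 - v - 4*c*v))
1/(T(-8, z) + 77048) = 1/(6/(-151 - 1*(-8) - 4*87*(-8)) + 77048) = 1/(6/(-151 + 8 + 2784) + 77048) = 1/(6/2641 + 77048) = 1/(203483774/2641) = 2641/203483774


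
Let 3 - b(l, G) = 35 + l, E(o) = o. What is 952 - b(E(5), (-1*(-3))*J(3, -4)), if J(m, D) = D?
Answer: 989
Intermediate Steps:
b(l, G) = -32 - l (b(l, G) = 3 - (35 + l) = 3 + (-35 - l) = -32 - l)
952 - b(E(5), (-1*(-3))*J(3, -4)) = 952 - (-32 - 1*5) = 952 - (-32 - 5) = 952 - 1*(-37) = 952 + 37 = 989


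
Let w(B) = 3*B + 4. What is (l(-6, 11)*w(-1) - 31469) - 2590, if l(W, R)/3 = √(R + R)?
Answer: -34059 + 3*√22 ≈ -34045.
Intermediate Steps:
l(W, R) = 3*√2*√R (l(W, R) = 3*√(R + R) = 3*√(2*R) = 3*(√2*√R) = 3*√2*√R)
w(B) = 4 + 3*B
(l(-6, 11)*w(-1) - 31469) - 2590 = ((3*√2*√11)*(4 + 3*(-1)) - 31469) - 2590 = ((3*√22)*(4 - 3) - 31469) - 2590 = ((3*√22)*1 - 31469) - 2590 = (3*√22 - 31469) - 2590 = (-31469 + 3*√22) - 2590 = -34059 + 3*√22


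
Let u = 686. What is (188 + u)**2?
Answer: 763876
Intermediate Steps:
(188 + u)**2 = (188 + 686)**2 = 874**2 = 763876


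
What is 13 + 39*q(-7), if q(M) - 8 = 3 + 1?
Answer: 481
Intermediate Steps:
q(M) = 12 (q(M) = 8 + (3 + 1) = 8 + 4 = 12)
13 + 39*q(-7) = 13 + 39*12 = 13 + 468 = 481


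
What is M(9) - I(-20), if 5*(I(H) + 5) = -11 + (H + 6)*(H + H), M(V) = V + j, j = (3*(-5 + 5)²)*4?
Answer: -479/5 ≈ -95.800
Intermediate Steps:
j = 0 (j = (3*0²)*4 = (3*0)*4 = 0*4 = 0)
M(V) = V (M(V) = V + 0 = V)
I(H) = -36/5 + 2*H*(6 + H)/5 (I(H) = -5 + (-11 + (H + 6)*(H + H))/5 = -5 + (-11 + (6 + H)*(2*H))/5 = -5 + (-11 + 2*H*(6 + H))/5 = -5 + (-11/5 + 2*H*(6 + H)/5) = -36/5 + 2*H*(6 + H)/5)
M(9) - I(-20) = 9 - (-36/5 + (⅖)*(-20)² + (12/5)*(-20)) = 9 - (-36/5 + (⅖)*400 - 48) = 9 - (-36/5 + 160 - 48) = 9 - 1*524/5 = 9 - 524/5 = -479/5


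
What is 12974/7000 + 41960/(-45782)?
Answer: 75063917/80118500 ≈ 0.93691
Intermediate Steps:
12974/7000 + 41960/(-45782) = 12974*(1/7000) + 41960*(-1/45782) = 6487/3500 - 20980/22891 = 75063917/80118500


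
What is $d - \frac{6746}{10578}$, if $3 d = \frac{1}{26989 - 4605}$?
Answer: $- \frac{75499469}{118388976} \approx -0.63772$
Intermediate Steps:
$d = \frac{1}{67152}$ ($d = \frac{1}{3 \left(26989 - 4605\right)} = \frac{1}{3 \cdot 22384} = \frac{1}{3} \cdot \frac{1}{22384} = \frac{1}{67152} \approx 1.4892 \cdot 10^{-5}$)
$d - \frac{6746}{10578} = \frac{1}{67152} - \frac{6746}{10578} = \frac{1}{67152} - 6746 \cdot \frac{1}{10578} = \frac{1}{67152} - \frac{3373}{5289} = - \frac{75499469}{118388976}$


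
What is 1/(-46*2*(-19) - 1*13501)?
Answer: -1/11753 ≈ -8.5085e-5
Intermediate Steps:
1/(-46*2*(-19) - 1*13501) = 1/(-92*(-19) - 13501) = 1/(1748 - 13501) = 1/(-11753) = -1/11753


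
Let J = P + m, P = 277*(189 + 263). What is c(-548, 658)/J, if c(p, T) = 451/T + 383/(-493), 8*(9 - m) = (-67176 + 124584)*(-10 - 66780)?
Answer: -29671/155517809611682 ≈ -1.9079e-10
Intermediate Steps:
P = 125204 (P = 277*452 = 125204)
m = 479285049 (m = 9 - (-67176 + 124584)*(-10 - 66780)/8 = 9 - 7176*(-66790) = 9 - 1/8*(-3834280320) = 9 + 479285040 = 479285049)
c(p, T) = -383/493 + 451/T (c(p, T) = 451/T + 383*(-1/493) = 451/T - 383/493 = -383/493 + 451/T)
J = 479410253 (J = 125204 + 479285049 = 479410253)
c(-548, 658)/J = (-383/493 + 451/658)/479410253 = (-383/493 + 451*(1/658))*(1/479410253) = (-383/493 + 451/658)*(1/479410253) = -29671/324394*1/479410253 = -29671/155517809611682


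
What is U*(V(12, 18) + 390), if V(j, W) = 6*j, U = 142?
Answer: 65604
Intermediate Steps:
U*(V(12, 18) + 390) = 142*(6*12 + 390) = 142*(72 + 390) = 142*462 = 65604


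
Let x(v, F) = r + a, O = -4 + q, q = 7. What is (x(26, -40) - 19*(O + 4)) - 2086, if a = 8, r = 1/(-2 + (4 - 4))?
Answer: -4423/2 ≈ -2211.5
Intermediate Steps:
r = -1/2 (r = 1/(-2 + 0) = 1/(-2) = -1/2 ≈ -0.50000)
O = 3 (O = -4 + 7 = 3)
x(v, F) = 15/2 (x(v, F) = -1/2 + 8 = 15/2)
(x(26, -40) - 19*(O + 4)) - 2086 = (15/2 - 19*(3 + 4)) - 2086 = (15/2 - 19*7) - 2086 = (15/2 - 1*133) - 2086 = (15/2 - 133) - 2086 = -251/2 - 2086 = -4423/2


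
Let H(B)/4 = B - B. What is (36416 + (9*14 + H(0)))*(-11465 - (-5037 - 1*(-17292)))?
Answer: -866776240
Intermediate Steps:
H(B) = 0 (H(B) = 4*(B - B) = 4*0 = 0)
(36416 + (9*14 + H(0)))*(-11465 - (-5037 - 1*(-17292))) = (36416 + (9*14 + 0))*(-11465 - (-5037 - 1*(-17292))) = (36416 + (126 + 0))*(-11465 - (-5037 + 17292)) = (36416 + 126)*(-11465 - 1*12255) = 36542*(-11465 - 12255) = 36542*(-23720) = -866776240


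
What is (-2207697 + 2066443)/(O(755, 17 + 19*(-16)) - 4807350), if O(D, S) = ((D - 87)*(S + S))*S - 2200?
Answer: -70627/52617717 ≈ -0.0013423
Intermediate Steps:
O(D, S) = -2200 + 2*S**2*(-87 + D) (O(D, S) = ((-87 + D)*(2*S))*S - 2200 = (2*S*(-87 + D))*S - 2200 = 2*S**2*(-87 + D) - 2200 = -2200 + 2*S**2*(-87 + D))
(-2207697 + 2066443)/(O(755, 17 + 19*(-16)) - 4807350) = (-2207697 + 2066443)/((-2200 - 174*(17 + 19*(-16))**2 + 2*755*(17 + 19*(-16))**2) - 4807350) = -141254/((-2200 - 174*(17 - 304)**2 + 2*755*(17 - 304)**2) - 4807350) = -141254/((-2200 - 174*(-287)**2 + 2*755*(-287)**2) - 4807350) = -141254/((-2200 - 174*82369 + 2*755*82369) - 4807350) = -141254/((-2200 - 14332206 + 124377190) - 4807350) = -141254/(110042784 - 4807350) = -141254/105235434 = -141254*1/105235434 = -70627/52617717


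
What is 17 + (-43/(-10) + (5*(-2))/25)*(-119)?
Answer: -4471/10 ≈ -447.10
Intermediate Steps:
17 + (-43/(-10) + (5*(-2))/25)*(-119) = 17 + (-43*(-⅒) - 10*1/25)*(-119) = 17 + (43/10 - ⅖)*(-119) = 17 + (39/10)*(-119) = 17 - 4641/10 = -4471/10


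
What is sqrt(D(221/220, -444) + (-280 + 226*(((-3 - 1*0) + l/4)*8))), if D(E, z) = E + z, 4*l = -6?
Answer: I*sqrt(82582445)/110 ≈ 82.614*I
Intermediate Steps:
l = -3/2 (l = (1/4)*(-6) = -3/2 ≈ -1.5000)
sqrt(D(221/220, -444) + (-280 + 226*(((-3 - 1*0) + l/4)*8))) = sqrt((221/220 - 444) + (-280 + 226*(((-3 - 1*0) - 3/2/4)*8))) = sqrt((221*(1/220) - 444) + (-280 + 226*(((-3 + 0) - 3/2*1/4)*8))) = sqrt((221/220 - 444) + (-280 + 226*((-3 - 3/8)*8))) = sqrt(-97459/220 + (-280 + 226*(-27/8*8))) = sqrt(-97459/220 + (-280 + 226*(-27))) = sqrt(-97459/220 + (-280 - 6102)) = sqrt(-97459/220 - 6382) = sqrt(-1501499/220) = I*sqrt(82582445)/110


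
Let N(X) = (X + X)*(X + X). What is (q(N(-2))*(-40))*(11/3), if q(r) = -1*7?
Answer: 3080/3 ≈ 1026.7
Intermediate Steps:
N(X) = 4*X² (N(X) = (2*X)*(2*X) = 4*X²)
q(r) = -7
(q(N(-2))*(-40))*(11/3) = (-7*(-40))*(11/3) = 280*(11*(⅓)) = 280*(11/3) = 3080/3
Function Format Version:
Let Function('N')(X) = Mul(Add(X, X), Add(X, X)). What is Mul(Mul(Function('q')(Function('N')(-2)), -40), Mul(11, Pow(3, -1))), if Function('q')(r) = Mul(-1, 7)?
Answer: Rational(3080, 3) ≈ 1026.7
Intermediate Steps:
Function('N')(X) = Mul(4, Pow(X, 2)) (Function('N')(X) = Mul(Mul(2, X), Mul(2, X)) = Mul(4, Pow(X, 2)))
Function('q')(r) = -7
Mul(Mul(Function('q')(Function('N')(-2)), -40), Mul(11, Pow(3, -1))) = Mul(Mul(-7, -40), Mul(11, Pow(3, -1))) = Mul(280, Mul(11, Rational(1, 3))) = Mul(280, Rational(11, 3)) = Rational(3080, 3)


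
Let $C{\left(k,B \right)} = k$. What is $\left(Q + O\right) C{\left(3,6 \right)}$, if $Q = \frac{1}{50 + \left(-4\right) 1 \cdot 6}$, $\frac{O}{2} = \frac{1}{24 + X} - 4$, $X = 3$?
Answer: $- \frac{5537}{234} \approx -23.662$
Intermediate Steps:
$O = - \frac{214}{27}$ ($O = 2 \left(\frac{1}{24 + 3} - 4\right) = 2 \left(\frac{1}{27} - 4\right) = 2 \left(- \frac{107}{27}\right) = - \frac{214}{27} \approx -7.9259$)
$Q = \frac{1}{26}$ ($Q = \frac{1}{50 - 24} = \frac{1}{26} \approx 0.038462$)
$\left(Q + O\right) C{\left(3,6 \right)} = \left(\frac{1}{26} - \frac{214}{27}\right) 3 = \left(- \frac{5537}{702}\right) 3 = - \frac{5537}{234}$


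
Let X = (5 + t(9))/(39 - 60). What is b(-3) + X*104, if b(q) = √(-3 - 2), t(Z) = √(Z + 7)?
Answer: -312/7 + I*√5 ≈ -44.571 + 2.2361*I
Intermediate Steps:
t(Z) = √(7 + Z)
b(q) = I*√5 (b(q) = √(-5) = I*√5)
X = -3/7 (X = (5 + √(7 + 9))/(39 - 60) = (5 + √16)/(-21) = (5 + 4)*(-1/21) = 9*(-1/21) = -3/7 ≈ -0.42857)
b(-3) + X*104 = I*√5 - 3/7*104 = I*√5 - 312/7 = -312/7 + I*√5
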